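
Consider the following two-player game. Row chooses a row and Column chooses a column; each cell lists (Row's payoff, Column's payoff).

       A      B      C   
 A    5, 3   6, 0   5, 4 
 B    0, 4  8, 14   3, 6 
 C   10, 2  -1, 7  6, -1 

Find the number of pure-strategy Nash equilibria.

1

Both B: Row gets 8 (best alternative 6); Column gets 14 (best alternative 6). Neither deviates — NE.
Both C is not a NE: Column would switch to B (7 > -1).
No other cell survives both best-response checks, so there is 1 pure NE.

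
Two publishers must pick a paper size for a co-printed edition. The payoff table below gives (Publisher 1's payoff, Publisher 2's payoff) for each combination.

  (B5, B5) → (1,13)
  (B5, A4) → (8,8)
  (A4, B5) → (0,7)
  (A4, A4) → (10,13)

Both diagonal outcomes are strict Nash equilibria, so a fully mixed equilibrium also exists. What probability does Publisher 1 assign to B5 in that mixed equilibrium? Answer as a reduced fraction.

Publisher 1's mix p on B5 must make Publisher 2 indifferent between B5 and A4.
Publisher 2's payoff from B5: 13p + 7(1−p). From A4: 8p + 13(1−p).
Set equal: 5p = 6(1−p) → p = 6/11.

6/11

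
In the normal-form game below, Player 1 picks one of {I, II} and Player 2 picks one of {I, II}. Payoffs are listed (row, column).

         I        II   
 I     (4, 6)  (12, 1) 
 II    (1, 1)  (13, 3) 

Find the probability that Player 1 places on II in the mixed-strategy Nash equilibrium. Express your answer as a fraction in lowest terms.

5/7

Player 1's mix p on I must make Player 2 indifferent between I and II.
Player 2's payoff from I: 6p + 1(1−p). From II: 1p + 3(1−p).
Set equal: 5p = 2(1−p) → p = 2/7.
Probability on II is 1 − 2/7 = 5/7.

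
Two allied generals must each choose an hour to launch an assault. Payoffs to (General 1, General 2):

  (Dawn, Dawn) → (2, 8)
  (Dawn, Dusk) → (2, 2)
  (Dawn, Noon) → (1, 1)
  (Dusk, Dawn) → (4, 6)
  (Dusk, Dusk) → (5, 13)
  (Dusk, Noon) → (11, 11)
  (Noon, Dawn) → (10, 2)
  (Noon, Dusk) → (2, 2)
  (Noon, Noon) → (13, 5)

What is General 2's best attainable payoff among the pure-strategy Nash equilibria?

13

Both Dusk is a pure NE (General 1: 5 ≥ 2; General 2: 13 ≥ 11). General 2 gets 13.
Both Noon is a pure NE (General 1: 13 ≥ 11; General 2: 5 ≥ 2). General 2 gets 5.
Every other cell has a profitable deviation for at least one player. Highest of {13, 5} is 13.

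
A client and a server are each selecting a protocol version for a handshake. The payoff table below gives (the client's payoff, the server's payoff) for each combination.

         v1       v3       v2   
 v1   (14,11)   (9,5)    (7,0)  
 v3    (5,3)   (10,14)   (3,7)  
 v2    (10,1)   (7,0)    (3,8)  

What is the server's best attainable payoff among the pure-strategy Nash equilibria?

Both v1 is a pure NE (the client: 14 ≥ 10; the server: 11 ≥ 5). The server gets 11.
Both v3 is a pure NE (the client: 10 ≥ 9; the server: 14 ≥ 7). The server gets 14.
Every other cell has a profitable deviation for at least one player. Highest of {11, 14} is 14.

14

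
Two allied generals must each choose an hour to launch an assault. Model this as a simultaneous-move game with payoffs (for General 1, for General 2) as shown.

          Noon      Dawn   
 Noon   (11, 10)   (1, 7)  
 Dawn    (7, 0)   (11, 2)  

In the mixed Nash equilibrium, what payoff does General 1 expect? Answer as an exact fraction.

57/7

General 2 mixes with probability q on Noon, chosen so General 1 is indifferent: 11q + 1(1−q) = 7q + 11(1−q) gives q = 5/7.
General 1's expected payoff (from either row, since indifferent) is 11·5/7 + 1·2/7 = 57/7.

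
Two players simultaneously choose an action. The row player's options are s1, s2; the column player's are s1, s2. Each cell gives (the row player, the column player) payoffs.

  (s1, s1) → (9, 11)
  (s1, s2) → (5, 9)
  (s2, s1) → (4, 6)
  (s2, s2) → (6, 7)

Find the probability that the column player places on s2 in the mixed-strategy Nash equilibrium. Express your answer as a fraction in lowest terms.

The column player's mix q on s1 must make the row player indifferent between s1 and s2.
The row player's payoff from s1: 9q + 5(1−q). From s2: 4q + 6(1−q).
Set equal: 5q = 1(1−q) → q = 1/6.
Probability on s2 is 1 − 1/6 = 5/6.

5/6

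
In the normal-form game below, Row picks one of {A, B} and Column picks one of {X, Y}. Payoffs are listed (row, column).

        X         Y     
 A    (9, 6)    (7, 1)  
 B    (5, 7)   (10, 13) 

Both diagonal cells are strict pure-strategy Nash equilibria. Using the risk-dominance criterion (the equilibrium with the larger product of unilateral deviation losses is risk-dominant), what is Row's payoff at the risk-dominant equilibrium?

9

At (A, X): Row loses 9 − 5 = 4 by deviating; Column loses 6 − 1 = 5. Product = 4·5 = 20.
At (B, Y): Row loses 10 − 7 = 3 by deviating; Column loses 13 − 7 = 6. Product = 3·6 = 18.
20 > 18, so (A, X) is risk-dominant. Row's payoff there is 9.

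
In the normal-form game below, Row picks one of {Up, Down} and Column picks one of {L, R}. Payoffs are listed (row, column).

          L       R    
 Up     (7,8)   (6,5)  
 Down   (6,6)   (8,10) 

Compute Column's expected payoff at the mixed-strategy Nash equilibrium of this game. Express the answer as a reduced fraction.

50/7

Row mixes with probability p on Up, chosen so Column is indifferent: 8p + 6(1−p) = 5p + 10(1−p) gives p = 4/7.
Column's expected payoff is 8·4/7 + 6·3/7 = 50/7.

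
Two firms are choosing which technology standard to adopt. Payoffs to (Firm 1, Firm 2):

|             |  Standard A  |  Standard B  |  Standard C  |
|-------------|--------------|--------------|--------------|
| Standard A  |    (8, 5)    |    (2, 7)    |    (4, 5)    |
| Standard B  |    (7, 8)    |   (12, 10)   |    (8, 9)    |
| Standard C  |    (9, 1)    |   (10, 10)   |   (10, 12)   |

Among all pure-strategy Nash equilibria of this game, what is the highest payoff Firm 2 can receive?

Both Standard B is a pure NE (Firm 1: 12 ≥ 10; Firm 2: 10 ≥ 9). Firm 2 gets 10.
Both Standard C is a pure NE (Firm 1: 10 ≥ 8; Firm 2: 12 ≥ 10). Firm 2 gets 12.
Every other cell has a profitable deviation for at least one player. Highest of {10, 12} is 12.

12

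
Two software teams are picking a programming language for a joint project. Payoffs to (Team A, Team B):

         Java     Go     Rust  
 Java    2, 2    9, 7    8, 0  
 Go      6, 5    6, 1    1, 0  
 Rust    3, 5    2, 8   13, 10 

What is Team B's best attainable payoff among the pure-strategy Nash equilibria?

(Java, Go) is a pure NE (Team A: 9 ≥ 6; Team B: 7 ≥ 2). Team B gets 7.
(Go, Java) is a pure NE (Team A: 6 ≥ 3; Team B: 5 ≥ 1). Team B gets 5.
Both Rust is a pure NE (Team A: 13 ≥ 8; Team B: 10 ≥ 8). Team B gets 10.
Every other cell has a profitable deviation for at least one player. Highest of {7, 5, 10} is 10.

10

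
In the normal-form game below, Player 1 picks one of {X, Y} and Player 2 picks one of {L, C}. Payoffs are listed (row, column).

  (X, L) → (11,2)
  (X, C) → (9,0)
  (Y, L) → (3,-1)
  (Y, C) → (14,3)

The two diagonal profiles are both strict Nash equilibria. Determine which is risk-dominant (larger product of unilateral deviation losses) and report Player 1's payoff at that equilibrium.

14

At (X, L): Player 1 loses 11 − 3 = 8 by deviating; Player 2 loses 2 − 0 = 2. Product = 8·2 = 16.
At (Y, C): Player 1 loses 14 − 9 = 5 by deviating; Player 2 loses 3 − (-1) = 4. Product = 5·4 = 20.
20 > 16, so (Y, C) is risk-dominant. Player 1's payoff there is 14.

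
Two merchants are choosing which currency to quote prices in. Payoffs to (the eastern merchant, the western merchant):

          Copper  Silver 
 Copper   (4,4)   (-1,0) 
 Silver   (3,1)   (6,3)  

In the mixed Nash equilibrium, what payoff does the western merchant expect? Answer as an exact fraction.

The eastern merchant mixes with probability p on Copper, chosen so the western merchant is indifferent: 4p + 1(1−p) = 0p + 3(1−p) gives p = 1/3.
The western merchant's expected payoff is 4·1/3 + 1·2/3 = 2.

2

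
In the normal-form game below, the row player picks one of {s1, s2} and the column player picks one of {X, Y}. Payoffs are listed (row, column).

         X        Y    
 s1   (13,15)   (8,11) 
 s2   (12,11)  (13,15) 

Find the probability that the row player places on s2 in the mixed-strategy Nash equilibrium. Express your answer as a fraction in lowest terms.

The row player's mix p on s1 must make the column player indifferent between X and Y.
The column player's payoff from X: 15p + 11(1−p). From Y: 11p + 15(1−p).
Set equal: 4p = 4(1−p) → p = 4/8 = 1/2.
Probability on s2 is 1 − 1/2 = 1/2.

1/2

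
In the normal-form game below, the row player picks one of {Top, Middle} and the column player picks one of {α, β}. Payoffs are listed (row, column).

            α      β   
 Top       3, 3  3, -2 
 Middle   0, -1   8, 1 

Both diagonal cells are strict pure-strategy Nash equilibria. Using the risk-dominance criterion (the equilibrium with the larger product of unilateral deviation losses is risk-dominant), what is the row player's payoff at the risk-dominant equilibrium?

3

At (Top, α): the row player loses 3 − 0 = 3 by deviating; the column player loses 3 − (-2) = 5. Product = 3·5 = 15.
At (Middle, β): the row player loses 8 − 3 = 5 by deviating; the column player loses 1 − (-1) = 2. Product = 5·2 = 10.
15 > 10, so (Top, α) is risk-dominant. The row player's payoff there is 3.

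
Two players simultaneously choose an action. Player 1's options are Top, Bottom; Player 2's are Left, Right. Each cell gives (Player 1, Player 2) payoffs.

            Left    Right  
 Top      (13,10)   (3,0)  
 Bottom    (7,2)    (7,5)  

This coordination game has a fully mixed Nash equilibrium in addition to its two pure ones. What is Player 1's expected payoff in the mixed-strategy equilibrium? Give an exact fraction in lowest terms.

7

Player 2 mixes with probability q on Left, chosen so Player 1 is indifferent: 13q + 3(1−q) = 7q + 7(1−q) gives q = 2/5.
Player 1's expected payoff (from either row, since indifferent) is 13·2/5 + 3·3/5 = 7.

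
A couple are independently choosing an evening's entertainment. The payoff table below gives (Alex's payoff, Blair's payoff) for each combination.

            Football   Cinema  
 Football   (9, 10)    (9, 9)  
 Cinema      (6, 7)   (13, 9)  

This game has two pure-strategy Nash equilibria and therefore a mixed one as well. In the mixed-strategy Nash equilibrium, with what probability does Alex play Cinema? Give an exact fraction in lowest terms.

Alex's mix p on Football must make Blair indifferent between Football and Cinema.
Blair's payoff from Football: 10p + 7(1−p). From Cinema: 9p + 9(1−p).
Set equal: 1p = 2(1−p) → p = 2/3.
Probability on Cinema is 1 − 2/3 = 1/3.

1/3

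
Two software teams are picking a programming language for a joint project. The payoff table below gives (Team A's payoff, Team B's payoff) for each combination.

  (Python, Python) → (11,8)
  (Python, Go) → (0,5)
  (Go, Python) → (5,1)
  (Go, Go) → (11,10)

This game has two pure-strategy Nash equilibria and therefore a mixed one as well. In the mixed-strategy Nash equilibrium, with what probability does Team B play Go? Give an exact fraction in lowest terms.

Team B's mix q on Python must make Team A indifferent between Python and Go.
Team A's payoff from Python: 11q + 0(1−q). From Go: 5q + 11(1−q).
Set equal: 6q = 11(1−q) → q = 11/17.
Probability on Go is 1 − 11/17 = 6/17.

6/17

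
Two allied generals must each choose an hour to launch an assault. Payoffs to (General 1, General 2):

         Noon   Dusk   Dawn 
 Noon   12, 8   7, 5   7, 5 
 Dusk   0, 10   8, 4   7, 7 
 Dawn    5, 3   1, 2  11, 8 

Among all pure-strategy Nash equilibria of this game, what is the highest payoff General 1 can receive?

Both Noon is a pure NE (General 1: 12 ≥ 5; General 2: 8 ≥ 5). General 1 gets 12.
Both Dawn is a pure NE (General 1: 11 ≥ 7; General 2: 8 ≥ 3). General 1 gets 11.
Every other cell has a profitable deviation for at least one player. Highest of {12, 11} is 12.

12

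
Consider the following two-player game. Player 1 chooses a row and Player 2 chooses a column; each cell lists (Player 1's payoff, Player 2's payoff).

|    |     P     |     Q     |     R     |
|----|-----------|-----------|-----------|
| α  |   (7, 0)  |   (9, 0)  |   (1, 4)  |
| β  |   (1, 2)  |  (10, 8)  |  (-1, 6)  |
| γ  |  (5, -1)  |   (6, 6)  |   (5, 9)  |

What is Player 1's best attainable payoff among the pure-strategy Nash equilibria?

10

(β, Q) is a pure NE (Player 1: 10 ≥ 9; Player 2: 8 ≥ 6). Player 1 gets 10.
(γ, R) is a pure NE (Player 1: 5 ≥ 1; Player 2: 9 ≥ 6). Player 1 gets 5.
Every other cell has a profitable deviation for at least one player. Highest of {10, 5} is 10.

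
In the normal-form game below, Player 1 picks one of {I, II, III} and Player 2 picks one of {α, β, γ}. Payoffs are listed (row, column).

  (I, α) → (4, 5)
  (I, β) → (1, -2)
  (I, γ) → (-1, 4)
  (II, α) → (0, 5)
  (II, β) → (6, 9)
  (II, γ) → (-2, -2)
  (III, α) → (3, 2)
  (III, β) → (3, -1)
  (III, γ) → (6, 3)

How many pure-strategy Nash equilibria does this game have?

(I, α): Player 1 gets 4 (best alternative 3); Player 2 gets 5 (best alternative 4). Neither deviates — NE.
(II, β): Player 1 gets 6 (best alternative 3); Player 2 gets 9 (best alternative 5). Neither deviates — NE.
(III, γ): Player 1 gets 6 (best alternative -1); Player 2 gets 3 (best alternative 2). Neither deviates — NE.
(II, γ) is not a NE: Player 1 would switch to III (6 > -2).
No other cell survives both best-response checks, so there are 3 pure NE.

3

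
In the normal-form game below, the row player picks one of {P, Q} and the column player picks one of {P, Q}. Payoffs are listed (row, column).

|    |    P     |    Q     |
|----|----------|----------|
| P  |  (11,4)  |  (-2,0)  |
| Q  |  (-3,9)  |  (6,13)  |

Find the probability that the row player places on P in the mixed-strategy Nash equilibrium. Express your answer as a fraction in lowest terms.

The row player's mix p on P must make the column player indifferent between P and Q.
The column player's payoff from P: 4p + 9(1−p). From Q: 0p + 13(1−p).
Set equal: 4p = 4(1−p) → p = 4/8 = 1/2.

1/2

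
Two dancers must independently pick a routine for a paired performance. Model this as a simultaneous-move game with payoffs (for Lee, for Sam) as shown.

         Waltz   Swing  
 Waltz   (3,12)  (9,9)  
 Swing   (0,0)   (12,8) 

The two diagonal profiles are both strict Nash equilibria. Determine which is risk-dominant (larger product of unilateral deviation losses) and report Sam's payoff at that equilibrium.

At both Waltz: Lee loses 3 − 0 = 3 by deviating; Sam loses 12 − 9 = 3. Product = 3·3 = 9.
At both Swing: Lee loses 12 − 9 = 3 by deviating; Sam loses 8 − 0 = 8. Product = 3·8 = 24.
24 > 9, so both Swing is risk-dominant. Sam's payoff there is 8.

8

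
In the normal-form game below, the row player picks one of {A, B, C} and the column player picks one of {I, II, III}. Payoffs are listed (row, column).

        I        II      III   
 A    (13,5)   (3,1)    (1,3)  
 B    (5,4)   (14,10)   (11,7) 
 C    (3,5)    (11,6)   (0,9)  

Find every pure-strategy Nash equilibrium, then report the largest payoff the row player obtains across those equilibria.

14

(A, I) is a pure NE (the row player: 13 ≥ 5; the column player: 5 ≥ 3). The row player gets 13.
(B, II) is a pure NE (the row player: 14 ≥ 11; the column player: 10 ≥ 7). The row player gets 14.
Every other cell has a profitable deviation for at least one player. Highest of {13, 14} is 14.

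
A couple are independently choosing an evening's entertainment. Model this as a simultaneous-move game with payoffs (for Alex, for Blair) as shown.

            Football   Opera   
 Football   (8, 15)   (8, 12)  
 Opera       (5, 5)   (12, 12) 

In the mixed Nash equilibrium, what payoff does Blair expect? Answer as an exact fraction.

Alex mixes with probability p on Football, chosen so Blair is indifferent: 15p + 5(1−p) = 12p + 12(1−p) gives p = 7/10.
Blair's expected payoff is 15·7/10 + 5·3/10 = 12.

12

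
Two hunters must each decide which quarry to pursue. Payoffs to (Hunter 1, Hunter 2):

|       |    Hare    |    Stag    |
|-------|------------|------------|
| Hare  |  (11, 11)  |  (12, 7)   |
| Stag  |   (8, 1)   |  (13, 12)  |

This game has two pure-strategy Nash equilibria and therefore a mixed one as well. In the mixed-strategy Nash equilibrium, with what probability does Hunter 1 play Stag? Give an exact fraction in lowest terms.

4/15

Hunter 1's mix p on Hare must make Hunter 2 indifferent between Hare and Stag.
Hunter 2's payoff from Hare: 11p + 1(1−p). From Stag: 7p + 12(1−p).
Set equal: 4p = 11(1−p) → p = 11/15.
Probability on Stag is 1 − 11/15 = 4/15.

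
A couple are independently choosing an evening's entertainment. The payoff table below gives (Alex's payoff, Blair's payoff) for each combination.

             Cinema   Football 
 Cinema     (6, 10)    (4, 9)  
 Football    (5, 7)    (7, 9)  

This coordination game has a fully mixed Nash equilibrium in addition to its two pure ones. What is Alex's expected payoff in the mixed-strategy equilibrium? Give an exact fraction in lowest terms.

Blair mixes with probability q on Cinema, chosen so Alex is indifferent: 6q + 4(1−q) = 5q + 7(1−q) gives q = 3/4.
Alex's expected payoff (from either row, since indifferent) is 6·3/4 + 4·1/4 = 11/2.

11/2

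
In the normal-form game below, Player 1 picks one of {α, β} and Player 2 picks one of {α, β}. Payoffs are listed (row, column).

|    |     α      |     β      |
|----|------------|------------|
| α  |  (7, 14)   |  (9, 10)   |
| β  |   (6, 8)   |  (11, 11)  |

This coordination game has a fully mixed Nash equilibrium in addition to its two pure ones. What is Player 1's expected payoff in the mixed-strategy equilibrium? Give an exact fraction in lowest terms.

Player 2 mixes with probability q on α, chosen so Player 1 is indifferent: 7q + 9(1−q) = 6q + 11(1−q) gives q = 2/3.
Player 1's expected payoff (from either row, since indifferent) is 7·2/3 + 9·1/3 = 23/3.

23/3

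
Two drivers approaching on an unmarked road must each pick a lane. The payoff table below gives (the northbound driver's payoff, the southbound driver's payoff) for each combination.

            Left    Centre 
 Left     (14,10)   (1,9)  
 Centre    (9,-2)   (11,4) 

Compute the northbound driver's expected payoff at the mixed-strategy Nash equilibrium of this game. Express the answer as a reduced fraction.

29/3

The southbound driver mixes with probability q on Left, chosen so the northbound driver is indifferent: 14q + 1(1−q) = 9q + 11(1−q) gives q = 2/3.
The northbound driver's expected payoff (from either row, since indifferent) is 14·2/3 + 1·1/3 = 29/3.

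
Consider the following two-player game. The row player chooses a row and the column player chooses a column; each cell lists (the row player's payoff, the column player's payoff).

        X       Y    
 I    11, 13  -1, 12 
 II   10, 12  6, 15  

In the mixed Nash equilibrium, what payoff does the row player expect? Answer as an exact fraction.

The column player mixes with probability q on X, chosen so the row player is indifferent: 11q + (-1)(1−q) = 10q + 6(1−q) gives q = 7/8.
The row player's expected payoff (from either row, since indifferent) is 11·7/8 + (-1)·1/8 = 19/2.

19/2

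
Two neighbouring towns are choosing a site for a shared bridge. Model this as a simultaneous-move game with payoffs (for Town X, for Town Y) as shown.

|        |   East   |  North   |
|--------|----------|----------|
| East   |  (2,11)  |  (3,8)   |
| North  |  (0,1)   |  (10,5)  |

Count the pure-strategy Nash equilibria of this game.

2

Both East: Town X gets 2 (best alternative 0); Town Y gets 11 (best alternative 8). Neither deviates — NE.
Both North: Town X gets 10 (best alternative 3); Town Y gets 5 (best alternative 1). Neither deviates — NE.
(North, East) is not a NE: Town X would switch to East (2 > 0).
No other cell survives both best-response checks, so there are 2 pure NE.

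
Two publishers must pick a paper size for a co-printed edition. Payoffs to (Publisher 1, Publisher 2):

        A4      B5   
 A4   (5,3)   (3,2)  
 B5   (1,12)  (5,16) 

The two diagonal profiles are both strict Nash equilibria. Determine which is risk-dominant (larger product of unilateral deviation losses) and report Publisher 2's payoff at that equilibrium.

At both A4: Publisher 1 loses 5 − 1 = 4 by deviating; Publisher 2 loses 3 − 2 = 1. Product = 4·1 = 4.
At both B5: Publisher 1 loses 5 − 3 = 2 by deviating; Publisher 2 loses 16 − 12 = 4. Product = 2·4 = 8.
8 > 4, so both B5 is risk-dominant. Publisher 2's payoff there is 16.

16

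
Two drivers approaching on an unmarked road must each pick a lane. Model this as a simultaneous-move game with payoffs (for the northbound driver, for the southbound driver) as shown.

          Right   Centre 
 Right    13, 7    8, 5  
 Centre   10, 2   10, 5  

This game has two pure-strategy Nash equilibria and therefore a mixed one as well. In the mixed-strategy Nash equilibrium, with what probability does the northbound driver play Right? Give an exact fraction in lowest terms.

3/5

The northbound driver's mix p on Right must make the southbound driver indifferent between Right and Centre.
The southbound driver's payoff from Right: 7p + 2(1−p). From Centre: 5p + 5(1−p).
Set equal: 2p = 3(1−p) → p = 3/5.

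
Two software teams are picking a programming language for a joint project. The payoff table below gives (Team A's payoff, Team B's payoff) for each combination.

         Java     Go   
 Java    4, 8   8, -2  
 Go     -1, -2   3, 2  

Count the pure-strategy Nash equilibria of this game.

Both Java: Team A gets 4 (best alternative -1); Team B gets 8 (best alternative -2). Neither deviates — NE.
Both Go is not a NE: Team A would switch to Java (8 > 3).
No other cell survives both best-response checks, so there is 1 pure NE.

1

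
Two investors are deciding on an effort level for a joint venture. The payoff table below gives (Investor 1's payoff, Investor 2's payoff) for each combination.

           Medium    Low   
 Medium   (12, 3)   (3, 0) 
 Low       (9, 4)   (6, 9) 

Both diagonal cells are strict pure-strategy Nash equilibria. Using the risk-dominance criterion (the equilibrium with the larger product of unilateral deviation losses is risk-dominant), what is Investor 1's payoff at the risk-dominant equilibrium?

6

At both Medium: Investor 1 loses 12 − 9 = 3 by deviating; Investor 2 loses 3 − 0 = 3. Product = 3·3 = 9.
At both Low: Investor 1 loses 6 − 3 = 3 by deviating; Investor 2 loses 9 − 4 = 5. Product = 3·5 = 15.
15 > 9, so both Low is risk-dominant. Investor 1's payoff there is 6.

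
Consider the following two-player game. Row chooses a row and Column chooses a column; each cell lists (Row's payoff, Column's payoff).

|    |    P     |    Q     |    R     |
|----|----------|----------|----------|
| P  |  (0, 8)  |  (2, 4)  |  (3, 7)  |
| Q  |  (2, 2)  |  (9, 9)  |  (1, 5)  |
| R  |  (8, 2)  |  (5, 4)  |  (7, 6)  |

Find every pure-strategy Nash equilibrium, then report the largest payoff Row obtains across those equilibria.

Both Q is a pure NE (Row: 9 ≥ 5; Column: 9 ≥ 5). Row gets 9.
Both R is a pure NE (Row: 7 ≥ 3; Column: 6 ≥ 4). Row gets 7.
Every other cell has a profitable deviation for at least one player. Highest of {9, 7} is 9.

9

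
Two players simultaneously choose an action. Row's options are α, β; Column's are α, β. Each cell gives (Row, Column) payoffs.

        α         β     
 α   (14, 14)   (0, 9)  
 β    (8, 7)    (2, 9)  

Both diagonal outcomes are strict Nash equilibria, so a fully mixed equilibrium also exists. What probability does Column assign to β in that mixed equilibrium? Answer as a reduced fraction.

Column's mix q on α must make Row indifferent between α and β.
Row's payoff from α: 14q + 0(1−q). From β: 8q + 2(1−q).
Set equal: 6q = 2(1−q) → q = 2/8 = 1/4.
Probability on β is 1 − 1/4 = 3/4.

3/4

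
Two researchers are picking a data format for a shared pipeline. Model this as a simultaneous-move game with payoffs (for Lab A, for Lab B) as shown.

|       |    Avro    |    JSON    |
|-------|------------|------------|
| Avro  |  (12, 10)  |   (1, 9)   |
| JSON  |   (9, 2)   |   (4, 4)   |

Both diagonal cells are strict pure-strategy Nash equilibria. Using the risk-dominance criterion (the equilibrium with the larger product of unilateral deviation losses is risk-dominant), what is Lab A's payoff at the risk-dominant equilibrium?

At both Avro: Lab A loses 12 − 9 = 3 by deviating; Lab B loses 10 − 9 = 1. Product = 3·1 = 3.
At both JSON: Lab A loses 4 − 1 = 3 by deviating; Lab B loses 4 − 2 = 2. Product = 3·2 = 6.
6 > 3, so both JSON is risk-dominant. Lab A's payoff there is 4.

4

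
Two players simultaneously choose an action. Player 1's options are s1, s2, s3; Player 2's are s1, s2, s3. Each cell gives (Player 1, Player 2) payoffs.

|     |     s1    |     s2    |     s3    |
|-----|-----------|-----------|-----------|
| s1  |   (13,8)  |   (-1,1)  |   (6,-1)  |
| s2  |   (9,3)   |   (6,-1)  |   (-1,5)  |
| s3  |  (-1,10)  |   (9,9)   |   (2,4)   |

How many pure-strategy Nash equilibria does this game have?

Both s1: Player 1 gets 13 (best alternative 9); Player 2 gets 8 (best alternative 1). Neither deviates — NE.
Both s2 is not a NE: Player 1 would switch to s3 (9 > 6).
No other cell survives both best-response checks, so there is 1 pure NE.

1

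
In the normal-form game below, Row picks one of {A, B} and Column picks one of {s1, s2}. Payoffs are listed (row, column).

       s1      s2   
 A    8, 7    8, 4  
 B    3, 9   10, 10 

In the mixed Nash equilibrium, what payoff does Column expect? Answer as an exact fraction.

Row mixes with probability p on A, chosen so Column is indifferent: 7p + 9(1−p) = 4p + 10(1−p) gives p = 1/4.
Column's expected payoff is 7·1/4 + 9·3/4 = 17/2.

17/2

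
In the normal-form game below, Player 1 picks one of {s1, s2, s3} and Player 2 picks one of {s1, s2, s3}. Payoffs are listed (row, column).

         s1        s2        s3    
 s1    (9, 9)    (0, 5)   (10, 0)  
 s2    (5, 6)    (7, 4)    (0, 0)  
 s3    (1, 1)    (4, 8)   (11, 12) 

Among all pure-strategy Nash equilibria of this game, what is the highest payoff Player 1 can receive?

Both s1 is a pure NE (Player 1: 9 ≥ 5; Player 2: 9 ≥ 5). Player 1 gets 9.
Both s3 is a pure NE (Player 1: 11 ≥ 10; Player 2: 12 ≥ 8). Player 1 gets 11.
Every other cell has a profitable deviation for at least one player. Highest of {9, 11} is 11.

11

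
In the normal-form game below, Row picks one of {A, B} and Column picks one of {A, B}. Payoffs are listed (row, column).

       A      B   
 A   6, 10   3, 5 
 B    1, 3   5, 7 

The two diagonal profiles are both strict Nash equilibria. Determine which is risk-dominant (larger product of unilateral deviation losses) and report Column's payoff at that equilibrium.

At both A: Row loses 6 − 1 = 5 by deviating; Column loses 10 − 5 = 5. Product = 5·5 = 25.
At both B: Row loses 5 − 3 = 2 by deviating; Column loses 7 − 3 = 4. Product = 2·4 = 8.
25 > 8, so both A is risk-dominant. Column's payoff there is 10.

10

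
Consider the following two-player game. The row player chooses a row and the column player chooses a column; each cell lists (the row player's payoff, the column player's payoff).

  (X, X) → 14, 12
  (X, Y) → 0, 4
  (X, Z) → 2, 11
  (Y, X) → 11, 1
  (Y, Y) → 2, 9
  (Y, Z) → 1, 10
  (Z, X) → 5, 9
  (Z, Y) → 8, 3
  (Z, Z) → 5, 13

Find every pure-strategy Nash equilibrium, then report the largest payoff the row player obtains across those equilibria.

Both X is a pure NE (the row player: 14 ≥ 11; the column player: 12 ≥ 11). The row player gets 14.
Both Z is a pure NE (the row player: 5 ≥ 2; the column player: 13 ≥ 9). The row player gets 5.
Every other cell has a profitable deviation for at least one player. Highest of {14, 5} is 14.

14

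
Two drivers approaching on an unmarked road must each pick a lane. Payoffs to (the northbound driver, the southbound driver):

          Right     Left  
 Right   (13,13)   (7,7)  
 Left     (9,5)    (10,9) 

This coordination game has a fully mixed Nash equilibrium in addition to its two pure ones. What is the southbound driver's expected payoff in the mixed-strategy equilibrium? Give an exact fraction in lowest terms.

41/5

The northbound driver mixes with probability p on Right, chosen so the southbound driver is indifferent: 13p + 5(1−p) = 7p + 9(1−p) gives p = 2/5.
The southbound driver's expected payoff is 13·2/5 + 5·3/5 = 41/5.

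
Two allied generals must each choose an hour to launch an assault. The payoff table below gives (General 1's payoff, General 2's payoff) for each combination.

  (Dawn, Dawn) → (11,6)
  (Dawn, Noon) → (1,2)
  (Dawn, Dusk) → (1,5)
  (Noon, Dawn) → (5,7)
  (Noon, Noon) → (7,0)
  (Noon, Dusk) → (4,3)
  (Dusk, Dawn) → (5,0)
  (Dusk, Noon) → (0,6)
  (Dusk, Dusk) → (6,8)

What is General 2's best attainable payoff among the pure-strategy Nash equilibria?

8

Both Dawn is a pure NE (General 1: 11 ≥ 5; General 2: 6 ≥ 5). General 2 gets 6.
Both Dusk is a pure NE (General 1: 6 ≥ 4; General 2: 8 ≥ 6). General 2 gets 8.
Every other cell has a profitable deviation for at least one player. Highest of {6, 8} is 8.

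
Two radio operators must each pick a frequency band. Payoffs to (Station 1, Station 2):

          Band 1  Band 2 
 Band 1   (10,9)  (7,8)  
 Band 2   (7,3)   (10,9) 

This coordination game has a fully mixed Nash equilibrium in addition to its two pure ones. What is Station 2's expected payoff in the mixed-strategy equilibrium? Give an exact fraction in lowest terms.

57/7

Station 1 mixes with probability p on Band 1, chosen so Station 2 is indifferent: 9p + 3(1−p) = 8p + 9(1−p) gives p = 6/7.
Station 2's expected payoff is 9·6/7 + 3·1/7 = 57/7.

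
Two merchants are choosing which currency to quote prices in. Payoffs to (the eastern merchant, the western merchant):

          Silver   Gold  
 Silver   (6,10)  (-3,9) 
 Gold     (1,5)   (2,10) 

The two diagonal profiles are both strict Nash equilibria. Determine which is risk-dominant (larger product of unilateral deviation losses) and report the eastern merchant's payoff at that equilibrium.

2

At both Silver: the eastern merchant loses 6 − 1 = 5 by deviating; the western merchant loses 10 − 9 = 1. Product = 5·1 = 5.
At both Gold: the eastern merchant loses 2 − (-3) = 5 by deviating; the western merchant loses 10 − 5 = 5. Product = 5·5 = 25.
25 > 5, so both Gold is risk-dominant. The eastern merchant's payoff there is 2.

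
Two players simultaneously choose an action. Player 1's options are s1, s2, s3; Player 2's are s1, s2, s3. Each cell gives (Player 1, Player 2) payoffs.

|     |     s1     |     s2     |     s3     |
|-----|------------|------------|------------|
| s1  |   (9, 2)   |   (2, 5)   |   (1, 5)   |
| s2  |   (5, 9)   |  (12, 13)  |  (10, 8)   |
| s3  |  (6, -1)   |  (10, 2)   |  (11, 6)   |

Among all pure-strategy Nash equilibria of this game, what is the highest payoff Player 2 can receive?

Both s2 is a pure NE (Player 1: 12 ≥ 10; Player 2: 13 ≥ 9). Player 2 gets 13.
Both s3 is a pure NE (Player 1: 11 ≥ 10; Player 2: 6 ≥ 2). Player 2 gets 6.
Every other cell has a profitable deviation for at least one player. Highest of {13, 6} is 13.

13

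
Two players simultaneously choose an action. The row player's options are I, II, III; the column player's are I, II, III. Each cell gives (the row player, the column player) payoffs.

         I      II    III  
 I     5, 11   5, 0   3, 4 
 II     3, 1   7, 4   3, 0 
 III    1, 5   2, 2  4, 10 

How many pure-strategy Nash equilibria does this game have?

Both I: the row player gets 5 (best alternative 3); the column player gets 11 (best alternative 4). Neither deviates — NE.
Both II: the row player gets 7 (best alternative 5); the column player gets 4 (best alternative 1). Neither deviates — NE.
Both III: the row player gets 4 (best alternative 3); the column player gets 10 (best alternative 5). Neither deviates — NE.
(III, I) is not a NE: the row player would switch to I (5 > 1).
No other cell survives both best-response checks, so there are 3 pure NE.

3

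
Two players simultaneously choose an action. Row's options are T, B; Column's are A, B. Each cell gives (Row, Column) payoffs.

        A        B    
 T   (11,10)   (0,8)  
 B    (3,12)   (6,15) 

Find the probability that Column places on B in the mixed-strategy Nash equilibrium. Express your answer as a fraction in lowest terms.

4/7

Column's mix q on A must make Row indifferent between T and B.
Row's payoff from T: 11q + 0(1−q). From B: 3q + 6(1−q).
Set equal: 8q = 6(1−q) → q = 6/14 = 3/7.
Probability on B is 1 − 3/7 = 4/7.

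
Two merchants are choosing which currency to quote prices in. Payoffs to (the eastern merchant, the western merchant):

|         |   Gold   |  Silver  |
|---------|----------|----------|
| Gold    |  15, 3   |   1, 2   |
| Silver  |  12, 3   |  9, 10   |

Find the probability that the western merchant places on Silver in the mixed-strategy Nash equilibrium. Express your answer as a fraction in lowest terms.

3/11

The western merchant's mix q on Gold must make the eastern merchant indifferent between Gold and Silver.
The eastern merchant's payoff from Gold: 15q + 1(1−q). From Silver: 12q + 9(1−q).
Set equal: 3q = 8(1−q) → q = 8/11.
Probability on Silver is 1 − 8/11 = 3/11.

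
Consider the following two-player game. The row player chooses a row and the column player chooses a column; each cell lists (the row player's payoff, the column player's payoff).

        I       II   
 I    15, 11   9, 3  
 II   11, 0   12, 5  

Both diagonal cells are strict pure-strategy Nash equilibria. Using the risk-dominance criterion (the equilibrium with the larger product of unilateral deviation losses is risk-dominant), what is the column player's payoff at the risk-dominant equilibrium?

At both I: the row player loses 15 − 11 = 4 by deviating; the column player loses 11 − 3 = 8. Product = 4·8 = 32.
At both II: the row player loses 12 − 9 = 3 by deviating; the column player loses 5 − 0 = 5. Product = 3·5 = 15.
32 > 15, so both I is risk-dominant. The column player's payoff there is 11.

11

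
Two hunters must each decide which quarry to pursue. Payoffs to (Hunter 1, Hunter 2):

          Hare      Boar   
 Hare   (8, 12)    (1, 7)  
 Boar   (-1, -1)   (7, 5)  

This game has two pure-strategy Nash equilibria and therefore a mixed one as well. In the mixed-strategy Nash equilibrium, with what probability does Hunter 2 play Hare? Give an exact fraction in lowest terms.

Hunter 2's mix q on Hare must make Hunter 1 indifferent between Hare and Boar.
Hunter 1's payoff from Hare: 8q + 1(1−q). From Boar: (-1)q + 7(1−q).
Set equal: 9q = 6(1−q) → q = 6/15 = 2/5.

2/5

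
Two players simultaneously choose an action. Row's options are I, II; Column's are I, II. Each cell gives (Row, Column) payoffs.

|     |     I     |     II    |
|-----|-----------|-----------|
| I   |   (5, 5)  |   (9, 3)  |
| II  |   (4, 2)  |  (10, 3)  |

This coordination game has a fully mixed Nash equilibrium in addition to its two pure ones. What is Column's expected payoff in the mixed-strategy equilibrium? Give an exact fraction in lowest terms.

3

Row mixes with probability p on I, chosen so Column is indifferent: 5p + 2(1−p) = 3p + 3(1−p) gives p = 1/3.
Column's expected payoff is 5·1/3 + 2·2/3 = 3.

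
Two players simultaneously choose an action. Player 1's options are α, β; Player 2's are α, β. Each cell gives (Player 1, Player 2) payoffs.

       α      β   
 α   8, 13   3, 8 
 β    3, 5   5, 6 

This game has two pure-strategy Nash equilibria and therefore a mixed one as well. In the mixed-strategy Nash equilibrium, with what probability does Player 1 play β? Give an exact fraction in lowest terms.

5/6

Player 1's mix p on α must make Player 2 indifferent between α and β.
Player 2's payoff from α: 13p + 5(1−p). From β: 8p + 6(1−p).
Set equal: 5p = 1(1−p) → p = 1/6.
Probability on β is 1 − 1/6 = 5/6.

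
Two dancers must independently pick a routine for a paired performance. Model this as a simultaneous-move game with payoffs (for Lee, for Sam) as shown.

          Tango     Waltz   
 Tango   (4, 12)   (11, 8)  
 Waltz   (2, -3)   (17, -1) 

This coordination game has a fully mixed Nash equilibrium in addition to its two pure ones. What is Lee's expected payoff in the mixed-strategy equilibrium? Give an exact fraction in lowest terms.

Sam mixes with probability q on Tango, chosen so Lee is indifferent: 4q + 11(1−q) = 2q + 17(1−q) gives q = 3/4.
Lee's expected payoff (from either row, since indifferent) is 4·3/4 + 11·1/4 = 23/4.

23/4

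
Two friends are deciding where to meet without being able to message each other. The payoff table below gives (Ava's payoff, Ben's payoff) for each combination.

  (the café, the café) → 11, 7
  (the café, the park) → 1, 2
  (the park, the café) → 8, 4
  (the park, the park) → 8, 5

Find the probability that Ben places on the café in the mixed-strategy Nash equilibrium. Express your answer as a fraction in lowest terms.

Ben's mix q on the café must make Ava indifferent between the café and the park.
Ava's payoff from the café: 11q + 1(1−q). From the park: 8q + 8(1−q).
Set equal: 3q = 7(1−q) → q = 7/10.

7/10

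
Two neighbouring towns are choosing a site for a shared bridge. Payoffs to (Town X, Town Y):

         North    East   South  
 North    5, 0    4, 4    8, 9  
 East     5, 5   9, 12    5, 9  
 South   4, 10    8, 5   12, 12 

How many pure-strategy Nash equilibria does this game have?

2

Both East: Town X gets 9 (best alternative 8); Town Y gets 12 (best alternative 9). Neither deviates — NE.
Both South: Town X gets 12 (best alternative 8); Town Y gets 12 (best alternative 10). Neither deviates — NE.
Both North is not a NE: Town Y would switch to South (9 > 0).
No other cell survives both best-response checks, so there are 2 pure NE.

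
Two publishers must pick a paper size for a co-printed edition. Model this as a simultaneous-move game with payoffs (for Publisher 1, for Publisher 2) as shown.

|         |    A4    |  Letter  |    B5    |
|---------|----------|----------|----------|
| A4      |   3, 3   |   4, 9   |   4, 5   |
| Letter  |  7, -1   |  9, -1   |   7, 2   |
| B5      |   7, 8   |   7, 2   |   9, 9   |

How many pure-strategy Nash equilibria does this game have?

Both B5: Publisher 1 gets 9 (best alternative 7); Publisher 2 gets 9 (best alternative 8). Neither deviates — NE.
Both A4 is not a NE: Publisher 1 would switch to Letter (7 > 3).
No other cell survives both best-response checks, so there is 1 pure NE.

1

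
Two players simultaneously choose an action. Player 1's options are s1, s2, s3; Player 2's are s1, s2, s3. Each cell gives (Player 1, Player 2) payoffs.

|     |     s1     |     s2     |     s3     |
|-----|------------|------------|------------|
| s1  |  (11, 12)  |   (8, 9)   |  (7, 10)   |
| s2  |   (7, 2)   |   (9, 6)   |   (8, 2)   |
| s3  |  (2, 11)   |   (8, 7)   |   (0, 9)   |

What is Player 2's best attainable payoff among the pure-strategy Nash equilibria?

12

Both s1 is a pure NE (Player 1: 11 ≥ 7; Player 2: 12 ≥ 10). Player 2 gets 12.
Both s2 is a pure NE (Player 1: 9 ≥ 8; Player 2: 6 ≥ 2). Player 2 gets 6.
Every other cell has a profitable deviation for at least one player. Highest of {12, 6} is 12.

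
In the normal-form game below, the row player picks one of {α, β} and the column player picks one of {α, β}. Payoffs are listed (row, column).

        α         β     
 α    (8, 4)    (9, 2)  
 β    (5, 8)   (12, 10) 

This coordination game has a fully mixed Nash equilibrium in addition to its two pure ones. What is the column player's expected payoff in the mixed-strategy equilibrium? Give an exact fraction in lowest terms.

The row player mixes with probability p on α, chosen so the column player is indifferent: 4p + 8(1−p) = 2p + 10(1−p) gives p = 1/2.
The column player's expected payoff is 4·1/2 + 8·1/2 = 6.

6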